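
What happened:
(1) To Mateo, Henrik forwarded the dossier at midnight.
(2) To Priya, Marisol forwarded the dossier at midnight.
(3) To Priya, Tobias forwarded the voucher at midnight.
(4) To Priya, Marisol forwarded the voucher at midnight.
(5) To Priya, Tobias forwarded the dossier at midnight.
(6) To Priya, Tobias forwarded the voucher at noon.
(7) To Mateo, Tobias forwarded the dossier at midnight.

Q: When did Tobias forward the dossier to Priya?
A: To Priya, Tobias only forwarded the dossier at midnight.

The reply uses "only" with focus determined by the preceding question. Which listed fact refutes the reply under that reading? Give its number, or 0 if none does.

The question "When did ...?" targets the setting, so in the reply the focus falls on "at midnight".
"Only" then excludes alternative settings while the background — same agent, thing, recipient (Tobias / the dossier / Priya) — is held fixed.
No fact keeps same agent, thing, recipient (Tobias / the dossier / Priya) while changing the setting; every other fact differs on something backgrounded. The reply stands.
(Fact (7) would refute a reading with focus on the recipient — but that is not what the question asks.)

0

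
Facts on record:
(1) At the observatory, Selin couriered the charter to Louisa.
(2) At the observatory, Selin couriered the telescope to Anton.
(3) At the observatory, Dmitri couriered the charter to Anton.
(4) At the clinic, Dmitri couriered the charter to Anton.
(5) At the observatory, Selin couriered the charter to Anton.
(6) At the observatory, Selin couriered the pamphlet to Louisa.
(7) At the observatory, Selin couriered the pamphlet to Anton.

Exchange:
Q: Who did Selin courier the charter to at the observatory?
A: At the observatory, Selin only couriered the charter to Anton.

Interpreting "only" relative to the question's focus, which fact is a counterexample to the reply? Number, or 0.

1

The question "Who did ... to ...?" targets the recipient, so in the reply the focus falls on "Anton".
"Only" then excludes alternative recipients while the background — agent = Selin, thing = the charter, setting = at the observatory — is held fixed.
Fact (1) shares the background with a different recipient (Louisa) — counterexample.
(Fact (2) would refute a reading with focus on the thing — but that is not what the question asks.)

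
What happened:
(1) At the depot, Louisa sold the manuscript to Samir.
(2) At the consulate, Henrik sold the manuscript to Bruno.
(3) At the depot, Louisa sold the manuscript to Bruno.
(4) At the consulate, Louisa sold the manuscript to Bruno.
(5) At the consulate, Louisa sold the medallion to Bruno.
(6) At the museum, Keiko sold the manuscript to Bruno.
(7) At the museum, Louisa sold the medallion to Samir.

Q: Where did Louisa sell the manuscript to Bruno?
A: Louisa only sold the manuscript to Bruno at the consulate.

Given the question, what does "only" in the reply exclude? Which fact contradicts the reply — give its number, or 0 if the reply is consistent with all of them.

The question "Where did ...?" targets the setting, so in the reply the focus falls on "at the consulate".
So "only" ranges over settings; the rest (Louisa as agent and the manuscript as thing and Bruno as recipient) is presupposed.
Fact (3) shares the background with a different setting (at the depot) — counterexample.
(Fact (5) would refute a reading with focus on the thing — but that is not what the question asks.)

3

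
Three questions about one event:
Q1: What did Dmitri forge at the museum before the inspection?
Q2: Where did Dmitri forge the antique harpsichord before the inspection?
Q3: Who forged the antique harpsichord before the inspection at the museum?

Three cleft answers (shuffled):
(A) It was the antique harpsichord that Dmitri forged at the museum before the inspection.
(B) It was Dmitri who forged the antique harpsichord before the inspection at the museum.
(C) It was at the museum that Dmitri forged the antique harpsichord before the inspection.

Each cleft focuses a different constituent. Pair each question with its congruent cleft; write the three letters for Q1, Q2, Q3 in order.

Q1 asks about the direct object; cleft (A) focuses "the antique harpsichord", which is the direct object — so Q1 → A.
Q2 asks about the location; cleft (C) focuses "at the museum", which is the location — so Q2 → C.
Q3 asks about the subject (agent); cleft (B) focuses "Dmitri", which is the subject (agent) — so Q3 → B.
Mapping: Q1→A, Q2→C, Q3→B.

ACB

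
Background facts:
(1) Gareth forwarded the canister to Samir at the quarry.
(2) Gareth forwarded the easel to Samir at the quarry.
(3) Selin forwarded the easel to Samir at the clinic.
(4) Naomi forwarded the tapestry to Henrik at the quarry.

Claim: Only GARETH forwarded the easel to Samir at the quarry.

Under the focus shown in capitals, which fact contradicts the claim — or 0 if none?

0

The capitals mark "Gareth" as focus. So "only" rules out other agents, with the rest (thing = the easel, recipient = Samir, setting = at the quarry) as background.
Every other fact changes something in the background, not just the agent. Nothing refutes the claim.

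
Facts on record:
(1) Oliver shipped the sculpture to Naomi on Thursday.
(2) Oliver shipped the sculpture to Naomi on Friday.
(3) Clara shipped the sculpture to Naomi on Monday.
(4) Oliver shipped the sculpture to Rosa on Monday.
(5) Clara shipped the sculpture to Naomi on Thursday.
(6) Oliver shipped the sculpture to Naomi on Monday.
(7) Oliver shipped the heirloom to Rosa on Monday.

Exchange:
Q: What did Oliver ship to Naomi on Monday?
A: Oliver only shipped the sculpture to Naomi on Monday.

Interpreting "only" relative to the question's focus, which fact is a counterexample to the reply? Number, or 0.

0

Answering "What did ...?" puts focus on the thing — here, "the sculpture".
So "only" ranges over things; the rest (same agent, recipient, setting (Oliver / Naomi / on Monday)) is presupposed.
No fact keeps same agent, recipient, setting (Oliver / Naomi / on Monday) while changing the thing; every other fact differs on something backgrounded. The reply stands.
(Fact (4) would refute a reading with focus on the recipient — but that is not what the question asks.)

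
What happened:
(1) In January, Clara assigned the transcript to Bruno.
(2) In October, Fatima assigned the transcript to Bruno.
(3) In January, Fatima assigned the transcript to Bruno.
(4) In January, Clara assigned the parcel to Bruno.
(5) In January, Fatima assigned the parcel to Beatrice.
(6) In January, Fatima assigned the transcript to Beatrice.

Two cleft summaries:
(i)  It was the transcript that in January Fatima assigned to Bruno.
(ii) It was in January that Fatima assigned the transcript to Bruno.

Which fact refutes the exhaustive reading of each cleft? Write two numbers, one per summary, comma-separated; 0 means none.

0, 2

(i): focus "the transcript". No fact shares Fatima as agent and Bruno as recipient and in January as setting with a different thing. 0.
(ii): focus "in January". Looking for Fatima as agent and the transcript as thing and Bruno as recipient with some other setting — fact (2) has in October there. Refuted.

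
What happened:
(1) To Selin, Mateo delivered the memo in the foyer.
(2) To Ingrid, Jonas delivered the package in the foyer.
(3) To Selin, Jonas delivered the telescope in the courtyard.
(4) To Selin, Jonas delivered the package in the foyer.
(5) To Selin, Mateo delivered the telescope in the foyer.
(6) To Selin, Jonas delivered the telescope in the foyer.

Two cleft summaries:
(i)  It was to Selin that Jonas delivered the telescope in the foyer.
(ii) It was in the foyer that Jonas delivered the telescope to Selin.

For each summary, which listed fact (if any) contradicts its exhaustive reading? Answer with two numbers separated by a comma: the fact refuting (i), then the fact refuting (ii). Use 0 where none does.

0, 3

Summary (i) focuses "Selin" (the recipient); background Jonas as agent and the telescope as thing and in the foyer as setting. No fact matches that background with a different recipient, so 0.
Summary (ii) focuses "in the foyer" (the setting); background Jonas as agent and the telescope as thing and Selin as recipient. Fact (3) matches that background with setting = in the courtyard — refutes (ii).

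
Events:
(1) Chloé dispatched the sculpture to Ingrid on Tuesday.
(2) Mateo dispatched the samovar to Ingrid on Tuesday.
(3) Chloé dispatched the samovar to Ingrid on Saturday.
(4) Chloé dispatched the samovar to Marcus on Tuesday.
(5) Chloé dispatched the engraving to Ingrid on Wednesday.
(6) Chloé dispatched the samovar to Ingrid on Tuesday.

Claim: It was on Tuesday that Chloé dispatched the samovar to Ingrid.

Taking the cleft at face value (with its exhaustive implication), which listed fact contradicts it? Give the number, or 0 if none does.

The cleft puts "on Tuesday" in focus and presupposes the open proposition with Chloé as agent and the samovar as thing and Ingrid as recipient.
Exhaustivity: on Tuesday is the only setting satisfying that background.
But fact (3) also has Chloé as agent and the samovar as thing and Ingrid as recipient, with setting = on Saturday — so the exhaustive reading fails.

3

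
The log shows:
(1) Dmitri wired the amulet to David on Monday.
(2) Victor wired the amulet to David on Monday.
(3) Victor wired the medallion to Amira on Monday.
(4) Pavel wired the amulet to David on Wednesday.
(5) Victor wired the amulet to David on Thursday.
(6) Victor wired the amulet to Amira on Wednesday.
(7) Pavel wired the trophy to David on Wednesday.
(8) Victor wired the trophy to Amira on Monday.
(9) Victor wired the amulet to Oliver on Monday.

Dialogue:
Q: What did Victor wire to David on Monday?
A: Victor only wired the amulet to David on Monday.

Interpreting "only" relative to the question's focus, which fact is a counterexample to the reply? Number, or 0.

0

Answering "What did ...?" puts focus on the thing — here, "the amulet".
So "only" ranges over things; the rest (Victor as agent and David as recipient and on Monday as setting) is presupposed.
No fact keeps Victor as agent and David as recipient and on Monday as setting while changing the thing; every other fact differs on something backgrounded. The reply stands.
(Fact (5) would refute a reading with focus on the setting — but that is not what the question asks.)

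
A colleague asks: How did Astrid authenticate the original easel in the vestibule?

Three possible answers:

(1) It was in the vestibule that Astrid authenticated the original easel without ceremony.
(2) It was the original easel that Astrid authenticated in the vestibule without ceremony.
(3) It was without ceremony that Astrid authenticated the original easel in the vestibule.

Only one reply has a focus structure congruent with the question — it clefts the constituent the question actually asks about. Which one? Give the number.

The question word "how" targets the manner.
Option (1) clefts "in the vestibule" — the location, not what was asked.
Option (2) clefts "the original easel" — the direct object, not what was asked.
Option (3) clefts "without ceremony" — that matches what the question asks about.
So the congruent reply is (3).

3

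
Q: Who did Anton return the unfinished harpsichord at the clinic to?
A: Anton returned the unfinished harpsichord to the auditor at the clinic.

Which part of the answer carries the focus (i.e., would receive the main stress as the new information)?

to the auditor

The wh-word "who" asks about the recipient.
In the answer, "Anton", "the unfinished harpsichord" and "at the clinic" are given — repeated from the question.
The constituent filling the recipient gap is "to the auditor"; that is the focus and would carry nuclear stress.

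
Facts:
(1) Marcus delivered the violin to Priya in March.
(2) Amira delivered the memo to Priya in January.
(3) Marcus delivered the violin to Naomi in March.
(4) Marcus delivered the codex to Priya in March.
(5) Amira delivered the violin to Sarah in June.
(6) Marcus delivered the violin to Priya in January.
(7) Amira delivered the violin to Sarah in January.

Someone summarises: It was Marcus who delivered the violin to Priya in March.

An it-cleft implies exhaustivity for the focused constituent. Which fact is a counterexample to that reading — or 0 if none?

The cleft puts "Marcus" in focus and presupposes the open proposition with same thing, recipient, setting (the violin / Priya / in March).
The exhaustive reading says no other agent fits that background.
Every other fact differs from the presupposition on some backgrounded slot, so none challenges the exhaustivity.

0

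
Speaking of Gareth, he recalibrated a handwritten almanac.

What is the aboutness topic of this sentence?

The construction explicitly marks "Gareth" as what the sentence is about — the topic.
The remainder of the clause is the comment (what is said about the topic).

Gareth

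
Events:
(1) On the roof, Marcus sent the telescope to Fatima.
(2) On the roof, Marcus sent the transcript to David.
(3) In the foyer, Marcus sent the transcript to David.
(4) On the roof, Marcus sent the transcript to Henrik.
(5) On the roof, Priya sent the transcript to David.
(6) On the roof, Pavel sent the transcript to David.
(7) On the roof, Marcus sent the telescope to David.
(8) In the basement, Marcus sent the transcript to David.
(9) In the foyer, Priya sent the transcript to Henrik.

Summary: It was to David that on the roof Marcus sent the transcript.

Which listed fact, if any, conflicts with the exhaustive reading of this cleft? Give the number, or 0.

The cleft puts "David" in focus and presupposes the open proposition with same agent, thing, setting (Marcus / the transcript / on the roof).
The exhaustive reading says no other recipient fits that background.
Fact (4) shares the background but with recipient = Henrik; exhaustivity is violated.

4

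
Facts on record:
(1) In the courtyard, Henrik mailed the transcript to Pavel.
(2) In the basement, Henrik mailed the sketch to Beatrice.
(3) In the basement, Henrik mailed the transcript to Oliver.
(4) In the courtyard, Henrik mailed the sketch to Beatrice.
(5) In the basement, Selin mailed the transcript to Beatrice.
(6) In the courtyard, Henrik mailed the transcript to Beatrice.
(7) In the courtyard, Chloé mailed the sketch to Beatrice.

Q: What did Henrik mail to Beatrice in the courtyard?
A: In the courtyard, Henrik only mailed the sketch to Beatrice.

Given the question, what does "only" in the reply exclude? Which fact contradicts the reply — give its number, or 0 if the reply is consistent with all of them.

The question "What did ...?" targets the thing, so in the reply the focus falls on "the sketch".
"Only" then excludes alternative things while the background — agent = Henrik, recipient = Beatrice, setting = in the courtyard — is held fixed.
Fact (6) shares the background with a different thing (the transcript) — counterexample.
(Fact (2) would refute a reading with focus on the setting — but that is not what the question asks.)

6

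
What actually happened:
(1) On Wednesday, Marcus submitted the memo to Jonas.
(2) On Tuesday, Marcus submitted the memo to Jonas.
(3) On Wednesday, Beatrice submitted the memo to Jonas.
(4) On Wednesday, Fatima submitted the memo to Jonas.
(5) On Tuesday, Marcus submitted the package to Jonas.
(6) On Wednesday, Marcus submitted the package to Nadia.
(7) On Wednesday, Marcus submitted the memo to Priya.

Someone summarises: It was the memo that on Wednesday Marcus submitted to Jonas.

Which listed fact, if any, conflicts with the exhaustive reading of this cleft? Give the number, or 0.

Focus of the cleft: "the memo" (the thing). Presupposed background: Marcus as agent and Jonas as recipient and on Wednesday as setting.
Exhaustivity: the memo is the only thing satisfying that background.
No listed fact matches the background with a different thing. Exhaustivity holds.

0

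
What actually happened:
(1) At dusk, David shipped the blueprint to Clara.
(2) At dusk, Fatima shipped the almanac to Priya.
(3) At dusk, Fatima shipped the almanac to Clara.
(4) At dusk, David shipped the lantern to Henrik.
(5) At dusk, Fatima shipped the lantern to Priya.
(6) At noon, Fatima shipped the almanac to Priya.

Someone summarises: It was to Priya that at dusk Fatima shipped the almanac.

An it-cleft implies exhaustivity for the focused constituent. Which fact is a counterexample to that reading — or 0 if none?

3

The cleft puts "Priya" in focus and presupposes the open proposition with agent = Fatima, thing = the almanac, setting = at dusk.
Exhaustivity: Priya is the only recipient satisfying that background.
Fact (3) shares the background but with recipient = Clara; exhaustivity is violated.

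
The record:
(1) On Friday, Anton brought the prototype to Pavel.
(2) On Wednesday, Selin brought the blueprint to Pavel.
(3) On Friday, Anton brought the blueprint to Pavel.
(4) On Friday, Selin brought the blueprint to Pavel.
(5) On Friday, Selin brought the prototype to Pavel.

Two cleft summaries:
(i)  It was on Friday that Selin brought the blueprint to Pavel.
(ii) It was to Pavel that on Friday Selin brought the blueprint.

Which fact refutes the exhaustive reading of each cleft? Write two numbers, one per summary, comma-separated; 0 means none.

2, 0

Summary (i) focuses "on Friday" (the setting); background Selin as agent and the blueprint as thing and Pavel as recipient. Fact (2) matches that background with setting = on Wednesday — refutes (i).
Summary (ii) focuses "Pavel" (the recipient); background Selin as agent and the blueprint as thing and on Friday as setting. No fact matches that background with a different recipient, so 0.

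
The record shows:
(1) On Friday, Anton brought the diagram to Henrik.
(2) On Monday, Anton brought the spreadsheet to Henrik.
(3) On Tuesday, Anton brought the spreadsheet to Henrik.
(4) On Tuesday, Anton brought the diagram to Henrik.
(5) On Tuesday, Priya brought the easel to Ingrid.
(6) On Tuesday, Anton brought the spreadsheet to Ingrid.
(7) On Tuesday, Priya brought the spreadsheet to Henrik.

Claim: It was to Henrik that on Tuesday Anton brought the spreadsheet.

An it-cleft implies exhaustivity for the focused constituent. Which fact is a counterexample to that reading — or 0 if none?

6

The cleft puts "Henrik" in focus and presupposes the open proposition with Anton as agent and the spreadsheet as thing and on Tuesday as setting.
The exhaustive reading says no other recipient fits that background.
Fact (6) shares the background but with recipient = Ingrid; exhaustivity is violated.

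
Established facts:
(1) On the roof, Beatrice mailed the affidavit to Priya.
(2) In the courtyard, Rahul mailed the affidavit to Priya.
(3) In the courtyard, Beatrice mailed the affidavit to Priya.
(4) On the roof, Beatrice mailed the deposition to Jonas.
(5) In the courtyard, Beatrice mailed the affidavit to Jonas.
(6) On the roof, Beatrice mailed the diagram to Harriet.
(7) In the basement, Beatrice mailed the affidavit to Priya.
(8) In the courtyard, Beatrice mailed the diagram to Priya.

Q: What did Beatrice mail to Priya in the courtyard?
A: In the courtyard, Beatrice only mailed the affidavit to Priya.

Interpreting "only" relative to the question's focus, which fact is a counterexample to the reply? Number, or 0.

8

Answering "What did ...?" puts focus on the thing — here, "the affidavit".
"Only" then excludes alternative things while the background — agent = Beatrice, recipient = Priya, setting = in the courtyard — is held fixed.
Fact (8) keeps agent = Beatrice, recipient = Priya, setting = in the courtyard but has thing = the diagram; that refutes the reply.
(Fact (1) would refute a reading with focus on the setting — but that is not what the question asks.)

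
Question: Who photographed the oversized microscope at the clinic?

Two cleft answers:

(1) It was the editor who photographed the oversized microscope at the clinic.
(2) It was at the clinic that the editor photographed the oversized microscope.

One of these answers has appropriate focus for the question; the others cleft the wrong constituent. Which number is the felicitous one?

1

The question word "who" targets the subject (agent).
Option (1) clefts "the editor" — that matches what the question asks about.
Option (2) clefts "at the clinic" — the location, not what was asked.
So the congruent reply is (1).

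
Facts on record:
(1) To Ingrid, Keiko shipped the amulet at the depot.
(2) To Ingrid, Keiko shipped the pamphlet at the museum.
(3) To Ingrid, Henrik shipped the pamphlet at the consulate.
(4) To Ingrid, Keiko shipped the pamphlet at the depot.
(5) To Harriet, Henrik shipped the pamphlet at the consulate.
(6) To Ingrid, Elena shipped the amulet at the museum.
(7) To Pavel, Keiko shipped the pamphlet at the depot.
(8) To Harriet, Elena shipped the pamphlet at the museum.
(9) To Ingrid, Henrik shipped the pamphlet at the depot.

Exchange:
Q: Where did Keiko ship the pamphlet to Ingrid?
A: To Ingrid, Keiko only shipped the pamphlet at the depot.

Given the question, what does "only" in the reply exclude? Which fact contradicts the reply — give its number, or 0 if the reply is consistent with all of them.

2

The question "Where did ...?" targets the setting, so in the reply the focus falls on "at the depot".
"Only" then excludes alternative settings while the background — same agent, thing, recipient (Keiko / the pamphlet / Ingrid) — is held fixed.
Fact (2) shares the background with a different setting (at the museum) — counterexample.
(Fact (1) would refute a reading with focus on the thing — but that is not what the question asks.)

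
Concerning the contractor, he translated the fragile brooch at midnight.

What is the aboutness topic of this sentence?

The construction explicitly marks "the contractor" as what the sentence is about — the topic.
The remainder of the clause is the comment (what is said about the topic).

the contractor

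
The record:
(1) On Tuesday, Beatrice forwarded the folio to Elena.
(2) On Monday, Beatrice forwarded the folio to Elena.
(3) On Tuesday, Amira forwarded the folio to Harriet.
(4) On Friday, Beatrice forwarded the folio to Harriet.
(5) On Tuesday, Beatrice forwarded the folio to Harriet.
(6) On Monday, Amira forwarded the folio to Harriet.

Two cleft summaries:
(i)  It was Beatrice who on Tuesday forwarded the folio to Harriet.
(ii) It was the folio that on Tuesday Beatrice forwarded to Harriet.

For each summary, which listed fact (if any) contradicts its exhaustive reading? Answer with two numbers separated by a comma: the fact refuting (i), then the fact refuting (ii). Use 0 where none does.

3, 0

(i): focus "Beatrice". Looking for same thing, recipient, setting (the folio / Harriet / on Tuesday) with some other agent — fact (3) has Amira there. Refuted.
(ii): focus "the folio". No fact shares same agent, recipient, setting (Beatrice / Harriet / on Tuesday) with a different thing. 0.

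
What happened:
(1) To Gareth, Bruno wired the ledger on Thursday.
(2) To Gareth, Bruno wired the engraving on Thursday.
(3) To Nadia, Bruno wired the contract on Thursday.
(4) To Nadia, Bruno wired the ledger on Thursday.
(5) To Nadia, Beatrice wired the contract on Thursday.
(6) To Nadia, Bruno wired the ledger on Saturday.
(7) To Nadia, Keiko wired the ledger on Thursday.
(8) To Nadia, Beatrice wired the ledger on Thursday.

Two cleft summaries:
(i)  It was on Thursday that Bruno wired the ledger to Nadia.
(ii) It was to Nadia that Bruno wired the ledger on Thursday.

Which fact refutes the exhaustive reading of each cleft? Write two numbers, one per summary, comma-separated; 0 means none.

Summary (i) focuses "on Thursday" (the setting); background Bruno as agent and the ledger as thing and Nadia as recipient. Fact (6) matches that background with setting = on Saturday — refutes (i).
Summary (ii) focuses "Nadia" (the recipient); background Bruno as agent and the ledger as thing and on Thursday as setting. Fact (1) matches that background with recipient = Gareth — refutes (ii).

6, 1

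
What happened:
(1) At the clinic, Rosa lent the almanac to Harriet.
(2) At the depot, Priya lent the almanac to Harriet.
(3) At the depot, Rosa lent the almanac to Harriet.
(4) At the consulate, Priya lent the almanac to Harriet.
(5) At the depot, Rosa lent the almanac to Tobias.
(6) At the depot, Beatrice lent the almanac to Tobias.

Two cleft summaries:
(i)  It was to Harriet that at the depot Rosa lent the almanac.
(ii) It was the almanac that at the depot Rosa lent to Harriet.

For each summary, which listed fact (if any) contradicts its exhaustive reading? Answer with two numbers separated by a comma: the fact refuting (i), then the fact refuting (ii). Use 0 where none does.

(i): focus "Harriet". Looking for same agent, thing, setting (Rosa / the almanac / at the depot) with some other recipient — fact (5) has Tobias there. Refuted.
(ii): focus "the almanac". No fact shares same agent, recipient, setting (Rosa / Harriet / at the depot) with a different thing. 0.

5, 0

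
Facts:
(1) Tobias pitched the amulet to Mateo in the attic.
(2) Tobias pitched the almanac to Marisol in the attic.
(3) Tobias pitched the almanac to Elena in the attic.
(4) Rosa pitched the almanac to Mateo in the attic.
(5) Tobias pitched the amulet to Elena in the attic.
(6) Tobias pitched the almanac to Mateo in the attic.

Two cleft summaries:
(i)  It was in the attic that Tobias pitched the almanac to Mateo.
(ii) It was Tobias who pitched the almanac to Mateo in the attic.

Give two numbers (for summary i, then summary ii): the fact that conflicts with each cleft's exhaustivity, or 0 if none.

0, 4

Summary (i) focuses "in the attic" (the setting); background same agent, thing, recipient (Tobias / the almanac / Mateo). No fact matches that background with a different setting, so 0.
Summary (ii) focuses "Tobias" (the agent); background same thing, recipient, setting (the almanac / Mateo / in the attic). Fact (4) matches that background with agent = Rosa — refutes (ii).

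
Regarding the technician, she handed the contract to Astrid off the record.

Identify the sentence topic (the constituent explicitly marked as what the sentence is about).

the technician

The construction explicitly marks "the technician" as what the sentence is about — the topic.
The remainder of the clause is the comment (what is said about the topic).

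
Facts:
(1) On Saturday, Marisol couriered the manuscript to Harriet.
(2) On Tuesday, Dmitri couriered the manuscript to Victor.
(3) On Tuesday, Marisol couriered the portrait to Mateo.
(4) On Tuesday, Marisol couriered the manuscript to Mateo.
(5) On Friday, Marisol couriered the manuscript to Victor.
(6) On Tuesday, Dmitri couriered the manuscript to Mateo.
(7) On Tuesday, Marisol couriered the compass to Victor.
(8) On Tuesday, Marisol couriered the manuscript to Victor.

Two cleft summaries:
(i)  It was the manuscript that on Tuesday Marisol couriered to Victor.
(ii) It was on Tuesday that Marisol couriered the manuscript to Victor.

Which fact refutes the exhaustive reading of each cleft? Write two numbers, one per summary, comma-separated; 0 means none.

Summary (i) focuses "the manuscript" (the thing); background Marisol as agent and Victor as recipient and on Tuesday as setting. Fact (7) matches that background with thing = the compass — refutes (i).
Summary (ii) focuses "on Tuesday" (the setting); background Marisol as agent and the manuscript as thing and Victor as recipient. Fact (5) matches that background with setting = on Friday — refutes (ii).

7, 5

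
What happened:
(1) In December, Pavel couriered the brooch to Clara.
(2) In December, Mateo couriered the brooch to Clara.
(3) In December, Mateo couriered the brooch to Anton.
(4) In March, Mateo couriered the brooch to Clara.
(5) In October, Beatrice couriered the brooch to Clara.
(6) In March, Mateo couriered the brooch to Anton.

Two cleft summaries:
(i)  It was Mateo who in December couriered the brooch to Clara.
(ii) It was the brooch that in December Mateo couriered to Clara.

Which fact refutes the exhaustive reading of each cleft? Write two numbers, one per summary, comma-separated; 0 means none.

Summary (i) focuses "Mateo" (the agent); background the brooch as thing and Clara as recipient and in December as setting. Fact (1) matches that background with agent = Pavel — refutes (i).
Summary (ii) focuses "the brooch" (the thing); background Mateo as agent and Clara as recipient and in December as setting. No fact matches that background with a different thing, so 0.

1, 0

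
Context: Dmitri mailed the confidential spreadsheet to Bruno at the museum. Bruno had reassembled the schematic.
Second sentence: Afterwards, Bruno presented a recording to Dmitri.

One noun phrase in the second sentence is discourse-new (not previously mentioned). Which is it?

a recording

"Bruno" and "Dmitri" in the second sentence are given — already mentioned in the context.
"a recording" has no antecedent in the context; it is discourse-new (the indefinite article also signals a new referent).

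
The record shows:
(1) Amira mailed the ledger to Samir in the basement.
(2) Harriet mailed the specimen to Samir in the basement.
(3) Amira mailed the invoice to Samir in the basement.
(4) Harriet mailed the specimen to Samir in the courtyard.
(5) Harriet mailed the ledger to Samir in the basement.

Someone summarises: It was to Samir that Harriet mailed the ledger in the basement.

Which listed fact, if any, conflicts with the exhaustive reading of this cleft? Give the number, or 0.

0

The cleft puts "Samir" in focus and presupposes the open proposition with same agent, thing, setting (Harriet / the ledger / in the basement).
The exhaustive reading says no other recipient fits that background.
No listed fact matches the background with a different recipient. Exhaustivity holds.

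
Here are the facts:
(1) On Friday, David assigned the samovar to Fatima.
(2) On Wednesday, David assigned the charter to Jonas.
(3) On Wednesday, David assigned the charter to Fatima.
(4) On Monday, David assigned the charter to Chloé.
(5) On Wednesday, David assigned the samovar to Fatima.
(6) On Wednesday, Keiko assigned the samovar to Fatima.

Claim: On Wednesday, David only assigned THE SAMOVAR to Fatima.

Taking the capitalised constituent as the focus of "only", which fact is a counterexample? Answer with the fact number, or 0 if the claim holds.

The capitals mark "the samovar" as focus. So "only" rules out other things, with the rest (agent = David, recipient = Fatima, setting = on Wednesday) as background.
Fact (3) shares the background but differs in thing (the charter) — a counterexample.

3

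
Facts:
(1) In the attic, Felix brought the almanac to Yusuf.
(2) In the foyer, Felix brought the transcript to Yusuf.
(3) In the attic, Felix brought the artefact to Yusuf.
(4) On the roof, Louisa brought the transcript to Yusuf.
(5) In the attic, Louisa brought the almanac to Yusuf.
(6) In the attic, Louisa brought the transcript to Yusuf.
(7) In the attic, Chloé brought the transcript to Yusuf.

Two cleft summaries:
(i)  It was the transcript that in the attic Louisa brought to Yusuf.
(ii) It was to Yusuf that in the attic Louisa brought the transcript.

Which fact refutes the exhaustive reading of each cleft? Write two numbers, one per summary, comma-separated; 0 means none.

5, 0

(i): focus "the transcript". Looking for same agent, recipient, setting (Louisa / Yusuf / in the attic) with some other thing — fact (5) has the almanac there. Refuted.
(ii): focus "Yusuf". No fact shares same agent, thing, setting (Louisa / the transcript / in the attic) with a different recipient. 0.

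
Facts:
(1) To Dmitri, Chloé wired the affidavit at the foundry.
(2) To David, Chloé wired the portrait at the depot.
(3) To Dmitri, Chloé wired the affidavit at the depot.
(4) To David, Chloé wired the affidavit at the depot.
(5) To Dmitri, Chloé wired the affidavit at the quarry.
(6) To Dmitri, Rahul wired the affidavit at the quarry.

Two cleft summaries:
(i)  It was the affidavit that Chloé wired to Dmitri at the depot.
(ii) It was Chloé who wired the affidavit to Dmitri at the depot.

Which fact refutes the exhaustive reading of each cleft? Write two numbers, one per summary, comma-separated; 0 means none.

0, 0

(i): focus "the affidavit". No fact shares agent = Chloé, recipient = Dmitri, setting = at the depot with a different thing. 0.
(ii): focus "Chloé". No fact shares thing = the affidavit, recipient = Dmitri, setting = at the depot with a different agent. 0.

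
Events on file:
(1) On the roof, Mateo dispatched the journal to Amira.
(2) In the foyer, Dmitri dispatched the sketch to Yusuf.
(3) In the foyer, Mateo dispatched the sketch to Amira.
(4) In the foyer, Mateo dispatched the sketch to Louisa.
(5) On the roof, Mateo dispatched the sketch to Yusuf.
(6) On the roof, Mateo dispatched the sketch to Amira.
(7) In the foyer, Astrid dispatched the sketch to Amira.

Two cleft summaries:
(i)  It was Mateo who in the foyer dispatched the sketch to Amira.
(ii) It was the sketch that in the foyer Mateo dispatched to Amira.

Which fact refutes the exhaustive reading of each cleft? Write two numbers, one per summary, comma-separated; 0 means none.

7, 0

(i): focus "Mateo". Looking for thing = the sketch, recipient = Amira, setting = in the foyer with some other agent — fact (7) has Astrid there. Refuted.
(ii): focus "the sketch". No fact shares agent = Mateo, recipient = Amira, setting = in the foyer with a different thing. 0.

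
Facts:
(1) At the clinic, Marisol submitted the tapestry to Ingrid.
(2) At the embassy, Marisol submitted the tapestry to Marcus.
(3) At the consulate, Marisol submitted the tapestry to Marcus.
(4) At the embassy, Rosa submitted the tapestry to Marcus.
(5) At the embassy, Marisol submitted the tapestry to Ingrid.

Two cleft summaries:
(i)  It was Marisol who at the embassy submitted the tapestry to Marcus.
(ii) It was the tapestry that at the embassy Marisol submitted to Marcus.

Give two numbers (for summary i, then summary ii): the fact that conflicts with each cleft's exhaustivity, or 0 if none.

(i): focus "Marisol". Looking for same thing, recipient, setting (the tapestry / Marcus / at the embassy) with some other agent — fact (4) has Rosa there. Refuted.
(ii): focus "the tapestry". No fact shares same agent, recipient, setting (Marisol / Marcus / at the embassy) with a different thing. 0.

4, 0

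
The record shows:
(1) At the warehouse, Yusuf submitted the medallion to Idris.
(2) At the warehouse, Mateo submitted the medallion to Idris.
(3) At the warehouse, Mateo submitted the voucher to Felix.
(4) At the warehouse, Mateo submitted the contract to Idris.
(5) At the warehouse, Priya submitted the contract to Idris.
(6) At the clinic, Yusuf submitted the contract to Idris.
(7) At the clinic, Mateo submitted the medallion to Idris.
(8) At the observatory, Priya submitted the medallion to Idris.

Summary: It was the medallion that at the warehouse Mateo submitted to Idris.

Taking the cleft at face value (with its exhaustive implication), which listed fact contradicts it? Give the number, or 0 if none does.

4

The cleft puts "the medallion" in focus and presupposes the open proposition with same agent, recipient, setting (Mateo / Idris / at the warehouse).
Exhaustivity: the medallion is the only thing satisfying that background.
Fact (4) shares the background but with thing = the contract; exhaustivity is violated.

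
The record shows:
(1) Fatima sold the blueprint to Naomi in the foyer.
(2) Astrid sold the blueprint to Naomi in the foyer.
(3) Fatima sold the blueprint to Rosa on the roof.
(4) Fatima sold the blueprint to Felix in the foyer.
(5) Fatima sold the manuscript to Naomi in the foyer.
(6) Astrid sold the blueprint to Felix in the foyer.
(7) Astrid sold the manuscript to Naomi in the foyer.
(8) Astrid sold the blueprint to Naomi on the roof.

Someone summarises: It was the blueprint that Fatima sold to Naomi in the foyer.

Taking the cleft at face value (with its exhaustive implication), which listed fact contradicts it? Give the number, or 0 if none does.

The cleft puts "the blueprint" in focus and presupposes the open proposition with same agent, recipient, setting (Fatima / Naomi / in the foyer).
Exhaustivity: the blueprint is the only thing satisfying that background.
Fact (5) shares the background but with thing = the manuscript; exhaustivity is violated.

5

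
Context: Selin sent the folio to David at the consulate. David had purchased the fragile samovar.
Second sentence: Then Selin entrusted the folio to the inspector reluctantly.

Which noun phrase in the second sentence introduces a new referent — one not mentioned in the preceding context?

"Selin" and "the folio" in the second sentence are given — already mentioned in the context.
"the inspector" has no antecedent in the context; it is discourse-new.

the inspector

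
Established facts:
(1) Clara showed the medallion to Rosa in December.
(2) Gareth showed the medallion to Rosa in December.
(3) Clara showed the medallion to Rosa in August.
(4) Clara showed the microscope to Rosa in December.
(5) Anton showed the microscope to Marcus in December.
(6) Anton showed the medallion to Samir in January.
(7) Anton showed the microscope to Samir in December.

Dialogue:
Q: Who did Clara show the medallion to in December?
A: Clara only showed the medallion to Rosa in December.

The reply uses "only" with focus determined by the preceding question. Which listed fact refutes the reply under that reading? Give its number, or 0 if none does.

Answering "Who did ... to ...?" puts focus on the recipient — here, "Rosa".
"Only" then excludes alternative recipients while the background — Clara as agent and the medallion as thing and in December as setting — is held fixed.
No fact keeps Clara as agent and the medallion as thing and in December as setting while changing the recipient; every other fact differs on something backgrounded. The reply stands.
(Fact (3) would refute a reading with focus on the setting — but that is not what the question asks.)

0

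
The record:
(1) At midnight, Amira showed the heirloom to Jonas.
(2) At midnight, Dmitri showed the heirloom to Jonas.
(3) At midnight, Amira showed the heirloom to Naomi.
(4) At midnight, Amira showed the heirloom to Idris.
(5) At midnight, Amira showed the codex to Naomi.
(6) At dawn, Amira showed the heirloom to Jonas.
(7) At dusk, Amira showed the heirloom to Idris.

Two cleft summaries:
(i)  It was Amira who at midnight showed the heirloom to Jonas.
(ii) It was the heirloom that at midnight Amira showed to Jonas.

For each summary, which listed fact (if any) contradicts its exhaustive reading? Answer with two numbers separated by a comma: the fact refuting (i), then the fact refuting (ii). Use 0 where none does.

(i): focus "Amira". Looking for the heirloom as thing and Jonas as recipient and at midnight as setting with some other agent — fact (2) has Dmitri there. Refuted.
(ii): focus "the heirloom". No fact shares Amira as agent and Jonas as recipient and at midnight as setting with a different thing. 0.

2, 0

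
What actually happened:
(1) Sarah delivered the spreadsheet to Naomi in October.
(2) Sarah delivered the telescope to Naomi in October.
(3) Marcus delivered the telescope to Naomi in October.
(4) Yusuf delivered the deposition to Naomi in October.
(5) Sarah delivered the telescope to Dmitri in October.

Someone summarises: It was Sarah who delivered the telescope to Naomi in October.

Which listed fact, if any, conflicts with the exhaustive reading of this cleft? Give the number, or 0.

3

The cleft puts "Sarah" in focus and presupposes the open proposition with the telescope as thing and Naomi as recipient and in October as setting.
Exhaustivity: Sarah is the only agent satisfying that background.
Fact (3) shares the background but with agent = Marcus; exhaustivity is violated.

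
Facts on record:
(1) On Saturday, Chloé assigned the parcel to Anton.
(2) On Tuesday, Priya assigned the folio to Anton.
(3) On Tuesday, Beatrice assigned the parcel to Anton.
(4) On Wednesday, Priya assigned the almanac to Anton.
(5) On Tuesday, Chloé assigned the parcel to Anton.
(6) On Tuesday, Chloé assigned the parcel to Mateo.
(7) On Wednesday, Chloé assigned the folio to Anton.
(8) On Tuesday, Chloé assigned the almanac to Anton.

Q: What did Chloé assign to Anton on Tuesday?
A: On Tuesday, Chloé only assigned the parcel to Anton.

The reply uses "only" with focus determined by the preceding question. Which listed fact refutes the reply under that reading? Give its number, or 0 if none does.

8

Answering "What did ...?" puts focus on the thing — here, "the parcel".
"Only" then excludes alternative things while the background — agent = Chloé, recipient = Anton, setting = on Tuesday — is held fixed.
Fact (8) shares the background with a different thing (the almanac) — counterexample.
(Fact (6) would refute a reading with focus on the recipient — but that is not what the question asks.)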